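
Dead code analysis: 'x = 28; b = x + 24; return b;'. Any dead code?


x is read by b's definition; b is returned
No dead code


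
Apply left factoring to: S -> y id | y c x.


Common prefix: 'y'
Factored: S -> y S', S' -> id | c x


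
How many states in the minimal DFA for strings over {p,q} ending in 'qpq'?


Track the longest suffix of input matching a prefix of 'qpq': 4 classes (prefixes of length 0..3)
Minimal DFA: 4 states


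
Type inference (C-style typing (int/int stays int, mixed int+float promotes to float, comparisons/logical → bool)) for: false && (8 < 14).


Operand types: bool && bool
Rule: logical operators take bool operands and yield bool
Result type: bool


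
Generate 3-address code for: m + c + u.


Break into single-operator statements:
t1 = m + c
t2 = t1 + u


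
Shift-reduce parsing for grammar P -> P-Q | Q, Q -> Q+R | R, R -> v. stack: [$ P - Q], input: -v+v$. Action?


handle 'P-Q' on top; lookahead ∈ FOLLOW(P) = {-, $}
Action: reduce (P -> P-Q)


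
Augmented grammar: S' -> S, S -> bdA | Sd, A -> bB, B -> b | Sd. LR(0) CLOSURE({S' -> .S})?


Start: S' -> .S
For each item with dot before a nonterminal B, add B -> .γ for every B-production
Closure: [S' -> .S, S -> .bdA, S -> .Sd]


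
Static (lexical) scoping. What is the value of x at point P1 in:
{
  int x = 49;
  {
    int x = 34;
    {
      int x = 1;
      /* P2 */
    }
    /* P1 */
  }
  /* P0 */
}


x declared in the same block as P1
x = 34


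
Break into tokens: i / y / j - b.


Scan left to right, longest-match per lexeme
Tokens: ID(i), OP(/), ID(y), OP(/), ID(j), OP(-), ID(b)


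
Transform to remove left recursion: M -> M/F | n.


Left-recursive alternatives: M/F; non-recursive: n
Introduce M': M -> nM', M' -> /FM' | ε


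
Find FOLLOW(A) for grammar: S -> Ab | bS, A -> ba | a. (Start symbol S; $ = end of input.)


$ ∈ FOLLOW(S). For each A -> αBβ: add FIRST(β)\{ε} to FOLLOW(B); if β nullable, add FOLLOW(A).
FOLLOW(A) = {b}


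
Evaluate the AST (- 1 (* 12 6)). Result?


Evaluate inner: (* 12 6) = 72
Evaluate root: (- 1 72) = -71
Result: -71


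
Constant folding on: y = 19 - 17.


19 - 17 = 2 at compile time
Optimized: y = 2


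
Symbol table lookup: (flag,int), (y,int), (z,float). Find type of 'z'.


Lookup 'z' → type float


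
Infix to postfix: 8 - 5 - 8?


Left to right (same or higher precedence on left)
Postfix: 8 5 - 8 -


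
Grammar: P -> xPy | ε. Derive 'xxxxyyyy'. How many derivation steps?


Derivation: P => xPy => xxPyy => xxxPyyy => xxxxPyyyy => xxxxyyyy
Steps: 5


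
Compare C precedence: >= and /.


'/' is multiplicative (level 10); '>=' is relational (level 7)
Higher level binds tighter
'/' has higher precedence than '>='


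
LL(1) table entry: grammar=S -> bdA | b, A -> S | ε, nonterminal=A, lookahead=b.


For [A, b]: 'b' ∈ FIRST(S)
Entry: A -> S


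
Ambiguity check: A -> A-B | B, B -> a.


precedence layered via separate nonterminal B: deterministic
Unambiguous


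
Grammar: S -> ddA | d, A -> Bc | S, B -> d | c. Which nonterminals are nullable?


A nonterminal is nullable iff some alternative derives ε (directly, or every symbol in it is nullable)
Nullable: {}


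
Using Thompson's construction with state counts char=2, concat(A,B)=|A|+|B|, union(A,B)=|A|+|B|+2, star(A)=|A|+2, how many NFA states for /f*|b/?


Syntax tree has 2 char leaf(s), 1 union(s), 1 star(s)
chars contribute 2×2 = 4; each union adds +2; each star adds +2
Total: 4 + 2 + 2 = 8 states


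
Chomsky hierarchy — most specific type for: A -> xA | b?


Right-linear: every RHS is a terminal or a terminal followed by one nonterminal
Classification: Type 3 (Regular)


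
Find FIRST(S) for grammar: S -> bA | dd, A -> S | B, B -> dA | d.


Per alternative of S: FIRST(bA) = {b}; FIRST(dd) = {d}
FIRST(S) = {b, d}


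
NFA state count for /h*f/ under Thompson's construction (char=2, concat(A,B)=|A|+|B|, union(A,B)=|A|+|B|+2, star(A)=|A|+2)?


Syntax tree has 2 char leaf(s), 0 union(s), 1 star(s)
chars contribute 2×2 = 4; each union adds +2; each star adds +2
Total: 4 + 0 + 2 = 6 states


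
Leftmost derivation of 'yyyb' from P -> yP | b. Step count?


Derivation: P => yP => yyP => yyyP => yyyb
Steps: 4


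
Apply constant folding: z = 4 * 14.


4 * 14 = 56 at compile time
Optimized: z = 56


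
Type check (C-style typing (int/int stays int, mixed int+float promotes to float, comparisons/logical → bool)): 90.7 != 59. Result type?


Operand types: float != int
Rule: comparison yields bool
Result type: bool


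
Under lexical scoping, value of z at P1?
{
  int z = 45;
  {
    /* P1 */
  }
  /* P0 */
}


P1's block does not declare z; resolves to the enclosing declaration at depth 0
z = 45


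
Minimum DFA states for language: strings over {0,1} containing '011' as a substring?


KMP-style automaton: 3 progress states + 1 absorbing accept = 4
Minimal DFA: 4 states


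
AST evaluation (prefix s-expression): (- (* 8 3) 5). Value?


Evaluate inner: (* 8 3) = 24
Evaluate root: (- 24 5) = 19
Result: 19


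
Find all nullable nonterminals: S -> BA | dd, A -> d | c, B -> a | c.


A nonterminal is nullable iff some alternative derives ε (directly, or every symbol in it is nullable)
Nullable: {}


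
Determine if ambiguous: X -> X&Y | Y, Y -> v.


precedence layered via separate nonterminal Y: deterministic
Unambiguous


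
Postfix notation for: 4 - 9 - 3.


Left to right (same or higher precedence on left)
Postfix: 4 9 - 3 -


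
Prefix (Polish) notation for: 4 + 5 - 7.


left-to-right (same/higher precedence on left): tree is (- (+ 4 5) 7)
Prefix: - + 4 5 7


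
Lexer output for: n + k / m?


Scan left to right, longest-match per lexeme
Tokens: ID(n), OP(+), ID(k), OP(/), ID(m)


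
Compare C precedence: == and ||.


'==' is equality (level 6); '||' is logical OR (level 1)
Higher level binds tighter
'==' has higher precedence than '||'


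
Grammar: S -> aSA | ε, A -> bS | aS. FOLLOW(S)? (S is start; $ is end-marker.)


$ ∈ FOLLOW(S). For each A -> αBβ: add FIRST(β)\{ε} to FOLLOW(B); if β nullable, add FOLLOW(A).
FOLLOW(S) = {$, a, b}


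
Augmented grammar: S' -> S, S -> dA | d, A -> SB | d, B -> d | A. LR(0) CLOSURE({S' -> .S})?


Start: S' -> .S
For each item with dot before a nonterminal B, add B -> .γ for every B-production
Closure: [S' -> .S, S -> .dA, S -> .d]


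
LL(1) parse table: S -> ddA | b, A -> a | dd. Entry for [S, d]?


For [S, d]: 'd' ∈ FIRST(ddA)
Entry: S -> ddA


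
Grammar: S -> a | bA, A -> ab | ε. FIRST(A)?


Per alternative of A: FIRST(ab) = {a}; FIRST(ε) = {ε}
FIRST(A) = {a, ε}


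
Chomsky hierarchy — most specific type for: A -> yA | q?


Right-linear: every RHS is a terminal or a terminal followed by one nonterminal
Classification: Type 3 (Regular)


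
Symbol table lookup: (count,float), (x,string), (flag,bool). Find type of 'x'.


Lookup 'x' → type string


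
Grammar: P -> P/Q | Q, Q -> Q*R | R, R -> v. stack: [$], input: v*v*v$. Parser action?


no handle on stack; shift 'v'
Action: shift


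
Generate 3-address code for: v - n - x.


Break into single-operator statements:
t1 = v - n
t2 = t1 - x


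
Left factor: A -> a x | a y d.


Common prefix: 'a'
Factored: A -> a A', A' -> x | y d


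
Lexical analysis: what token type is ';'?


Pattern: delimiter/punctuation
Type: PUNCTUATION


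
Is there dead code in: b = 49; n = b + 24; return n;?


b is read by n's definition; n is returned
No dead code


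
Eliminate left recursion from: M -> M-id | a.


Left-recursive alternatives: M-id; non-recursive: a
Introduce M': M -> aM', M' -> -idM' | ε


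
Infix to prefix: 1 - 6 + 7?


left-to-right (same/higher precedence on left): tree is (+ (- 1 6) 7)
Prefix: + - 1 6 7


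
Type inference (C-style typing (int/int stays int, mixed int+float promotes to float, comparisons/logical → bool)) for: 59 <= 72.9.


Operand types: int <= float
Rule: comparison yields bool
Result type: bool


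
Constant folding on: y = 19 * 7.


19 * 7 = 133 at compile time
Optimized: y = 133


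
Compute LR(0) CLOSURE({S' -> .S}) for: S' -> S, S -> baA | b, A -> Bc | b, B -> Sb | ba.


Start: S' -> .S
For each item with dot before a nonterminal B, add B -> .γ for every B-production
Closure: [S' -> .S, S -> .baA, S -> .b]


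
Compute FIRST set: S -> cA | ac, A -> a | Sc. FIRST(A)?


Per alternative of A: FIRST(a) = {a}; FIRST(Sc) = {a, c}
FIRST(A) = {a, c}


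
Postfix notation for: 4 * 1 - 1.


Left to right (same or higher precedence on left)
Postfix: 4 1 * 1 -


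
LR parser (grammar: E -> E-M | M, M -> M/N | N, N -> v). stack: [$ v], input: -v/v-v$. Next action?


'v' on top is the handle for N -> v
Action: reduce (N -> v)


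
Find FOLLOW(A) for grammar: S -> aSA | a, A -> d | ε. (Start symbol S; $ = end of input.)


$ ∈ FOLLOW(S). For each A -> αBβ: add FIRST(β)\{ε} to FOLLOW(B); if β nullable, add FOLLOW(A).
FOLLOW(A) = {$, d}


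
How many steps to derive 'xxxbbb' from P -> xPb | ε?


Derivation: P => xPb => xxPbb => xxxPbbb => xxxbbb
Steps: 4


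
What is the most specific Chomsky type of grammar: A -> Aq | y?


Left-linear: every RHS is a terminal or one nonterminal followed by a terminal
Classification: Type 3 (Regular)


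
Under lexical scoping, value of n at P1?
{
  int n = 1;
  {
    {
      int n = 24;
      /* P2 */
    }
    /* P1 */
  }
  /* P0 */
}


P1's block does not declare n; resolves to the enclosing declaration at depth 0
n = 1


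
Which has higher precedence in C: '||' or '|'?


'|' is bitwise OR (level 3); '||' is logical OR (level 1)
Higher level binds tighter
'|' has higher precedence than '||'


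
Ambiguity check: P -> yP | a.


right-linear, alternatives start with distinct terminals 'y' vs 'a': unique leftmost derivation
Unambiguous


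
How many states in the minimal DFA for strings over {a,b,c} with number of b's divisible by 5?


Track (count of b) mod 5: states 0..4, accept at 0
Minimal DFA: 5 states


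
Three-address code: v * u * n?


Break into single-operator statements:
t1 = v * u
t2 = t1 * n


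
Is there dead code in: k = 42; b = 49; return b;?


k is assigned but never read
Dead: 'k = 42'


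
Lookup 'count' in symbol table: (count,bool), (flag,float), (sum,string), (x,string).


Lookup 'count' → type bool


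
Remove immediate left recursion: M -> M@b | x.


Left-recursive alternatives: M@b; non-recursive: x
Introduce M': M -> xM', M' -> @bM' | ε


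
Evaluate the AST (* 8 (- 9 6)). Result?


Evaluate inner: (- 9 6) = 3
Evaluate root: (* 8 3) = 24
Result: 24


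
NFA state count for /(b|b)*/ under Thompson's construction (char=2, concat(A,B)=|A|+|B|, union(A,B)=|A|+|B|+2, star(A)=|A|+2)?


Syntax tree has 2 char leaf(s), 1 union(s), 1 star(s)
chars contribute 2×2 = 4; each union adds +2; each star adds +2
Total: 4 + 2 + 2 = 8 states


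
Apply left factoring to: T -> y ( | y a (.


Common prefix: 'y'
Factored: T -> y T', T' -> ( | a (


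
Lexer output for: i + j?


Scan left to right, longest-match per lexeme
Tokens: ID(i), OP(+), ID(j)


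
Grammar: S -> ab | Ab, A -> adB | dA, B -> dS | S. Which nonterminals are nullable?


A nonterminal is nullable iff some alternative derives ε (directly, or every symbol in it is nullable)
Nullable: {}


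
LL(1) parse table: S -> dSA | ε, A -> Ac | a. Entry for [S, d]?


For [S, d]: 'd' ∈ FIRST(dSA)
Entry: S -> dSA


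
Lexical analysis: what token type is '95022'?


Pattern: digits only
Type: INTEGER_LITERAL


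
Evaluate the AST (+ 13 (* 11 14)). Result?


Evaluate inner: (* 11 14) = 154
Evaluate root: (+ 13 154) = 167
Result: 167


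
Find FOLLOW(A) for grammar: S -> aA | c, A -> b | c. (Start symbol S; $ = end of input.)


$ ∈ FOLLOW(S). For each A -> αBβ: add FIRST(β)\{ε} to FOLLOW(B); if β nullable, add FOLLOW(A).
FOLLOW(A) = {$}


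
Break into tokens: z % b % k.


Scan left to right, longest-match per lexeme
Tokens: ID(z), OP(%), ID(b), OP(%), ID(k)


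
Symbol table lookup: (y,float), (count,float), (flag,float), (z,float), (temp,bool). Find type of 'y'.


Lookup 'y' → type float


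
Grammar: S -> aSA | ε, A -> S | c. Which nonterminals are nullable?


A nonterminal is nullable iff some alternative derives ε (directly, or every symbol in it is nullable)
Nullable: {A, S}


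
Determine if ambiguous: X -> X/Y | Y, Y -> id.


precedence layered via separate nonterminal Y: deterministic
Unambiguous


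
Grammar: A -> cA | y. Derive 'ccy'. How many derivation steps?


Derivation: A => cA => ccA => ccy
Steps: 3


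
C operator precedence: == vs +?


'+' is additive (level 9); '==' is equality (level 6)
Higher level binds tighter
'+' has higher precedence than '=='


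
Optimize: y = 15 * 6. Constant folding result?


15 * 6 = 90 at compile time
Optimized: y = 90


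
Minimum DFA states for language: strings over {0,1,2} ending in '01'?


Track the longest suffix of input matching a prefix of '01': 3 classes (prefixes of length 0..2)
Minimal DFA: 3 states


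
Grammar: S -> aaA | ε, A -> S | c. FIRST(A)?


Per alternative of A: FIRST(S) = {a, ε}; FIRST(c) = {c}
FIRST(A) = {a, c, ε}


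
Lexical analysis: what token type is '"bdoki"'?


Pattern: double-quoted sequence
Type: STRING_LITERAL


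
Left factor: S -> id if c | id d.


Common prefix: 'id'
Factored: S -> id S', S' -> if c | d


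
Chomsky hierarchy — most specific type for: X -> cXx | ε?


Single nonterminal LHS, but c^n x^n is not regular
Classification: Type 2 (Context-Free)


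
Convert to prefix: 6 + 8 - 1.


left-to-right (same/higher precedence on left): tree is (- (+ 6 8) 1)
Prefix: - + 6 8 1


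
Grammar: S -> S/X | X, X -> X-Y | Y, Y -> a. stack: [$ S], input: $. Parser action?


start symbol S on stack, input exhausted
Action: accept


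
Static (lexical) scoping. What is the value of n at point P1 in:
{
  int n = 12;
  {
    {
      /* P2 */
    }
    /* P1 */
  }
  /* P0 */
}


P1's block does not declare n; resolves to the enclosing declaration at depth 0
n = 12


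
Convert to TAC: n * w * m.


Break into single-operator statements:
t1 = n * w
t2 = t1 * m


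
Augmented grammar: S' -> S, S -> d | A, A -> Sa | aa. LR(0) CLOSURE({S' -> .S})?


Start: S' -> .S
For each item with dot before a nonterminal B, add B -> .γ for every B-production
Closure: [S' -> .S, S -> .d, S -> .A, A -> .Sa, A -> .aa]


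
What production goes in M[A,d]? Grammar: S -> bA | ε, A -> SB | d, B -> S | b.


For [A, d]: 'd' ∈ FIRST(d)
Entry: A -> d


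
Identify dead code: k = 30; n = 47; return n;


k is assigned but never read
Dead: 'k = 30'


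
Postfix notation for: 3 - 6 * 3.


* has higher precedence, evaluate 6*3 first
Postfix: 3 6 3 * -


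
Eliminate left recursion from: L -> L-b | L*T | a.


Left-recursive alternatives: L-b, L*T; non-recursive: a
Introduce L': L -> aL', L' -> -bL' | *TL' | ε


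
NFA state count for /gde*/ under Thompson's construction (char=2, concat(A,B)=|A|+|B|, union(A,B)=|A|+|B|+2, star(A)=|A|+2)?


Syntax tree has 3 char leaf(s), 0 union(s), 1 star(s)
chars contribute 3×2 = 6; each union adds +2; each star adds +2
Total: 6 + 0 + 2 = 8 states


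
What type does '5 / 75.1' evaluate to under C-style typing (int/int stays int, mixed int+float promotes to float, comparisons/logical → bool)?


Operand types: int / float
Rule: mixed int/float promotes to float; int/int stays int
Result type: float


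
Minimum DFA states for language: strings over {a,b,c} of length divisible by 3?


Track length mod 3: states 0..2, accept at 0
Minimal DFA: 3 states


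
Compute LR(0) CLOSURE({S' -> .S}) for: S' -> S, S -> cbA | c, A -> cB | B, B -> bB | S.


Start: S' -> .S
For each item with dot before a nonterminal B, add B -> .γ for every B-production
Closure: [S' -> .S, S -> .cbA, S -> .c]


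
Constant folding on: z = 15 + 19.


15 + 19 = 34 at compile time
Optimized: z = 34


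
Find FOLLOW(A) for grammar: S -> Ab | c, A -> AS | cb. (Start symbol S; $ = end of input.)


$ ∈ FOLLOW(S). For each A -> αBβ: add FIRST(β)\{ε} to FOLLOW(B); if β nullable, add FOLLOW(A).
FOLLOW(A) = {b, c}


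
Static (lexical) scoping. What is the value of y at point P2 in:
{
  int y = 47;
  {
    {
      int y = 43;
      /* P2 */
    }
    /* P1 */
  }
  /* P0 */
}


y declared in the same block as P2
y = 43


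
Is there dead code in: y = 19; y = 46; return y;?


first assignment to y is overwritten before any read
Dead: 'y = 19'


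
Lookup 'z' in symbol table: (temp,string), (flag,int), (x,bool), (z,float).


Lookup 'z' → type float


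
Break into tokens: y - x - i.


Scan left to right, longest-match per lexeme
Tokens: ID(y), OP(-), ID(x), OP(-), ID(i)


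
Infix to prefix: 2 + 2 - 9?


left-to-right (same/higher precedence on left): tree is (- (+ 2 2) 9)
Prefix: - + 2 2 9


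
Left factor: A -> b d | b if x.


Common prefix: 'b'
Factored: A -> b A', A' -> d | if x


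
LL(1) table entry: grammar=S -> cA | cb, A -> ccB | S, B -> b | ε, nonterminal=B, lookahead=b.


For [B, b]: 'b' ∈ FIRST(b)
Entry: B -> b


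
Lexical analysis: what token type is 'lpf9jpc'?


Pattern: letter/underscore followed by alphanumerics, not a keyword
Type: IDENTIFIER


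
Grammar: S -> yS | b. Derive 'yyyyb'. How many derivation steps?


Derivation: S => yS => yyS => yyyS => yyyyS => yyyyb
Steps: 5


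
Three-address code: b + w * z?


Break into single-operator statements:
t1 = w * z
t2 = b + t1


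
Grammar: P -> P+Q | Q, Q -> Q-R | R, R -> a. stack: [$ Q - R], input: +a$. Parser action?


handle 'Q-R' on top
Action: reduce (Q -> Q-R)


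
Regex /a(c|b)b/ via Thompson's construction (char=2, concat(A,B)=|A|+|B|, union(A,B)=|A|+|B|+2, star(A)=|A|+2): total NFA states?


Syntax tree has 4 char leaf(s), 1 union(s), 0 star(s)
chars contribute 4×2 = 8; each union adds +2; each star adds +2
Total: 8 + 2 + 0 = 10 states


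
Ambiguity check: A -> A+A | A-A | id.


'id+id-id' has two parse trees (no precedence encoded between + and -)
Ambiguous


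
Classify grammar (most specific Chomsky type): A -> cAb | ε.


Single nonterminal LHS, but c^n b^n is not regular
Classification: Type 2 (Context-Free)


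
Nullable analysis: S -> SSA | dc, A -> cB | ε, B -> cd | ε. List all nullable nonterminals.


A nonterminal is nullable iff some alternative derives ε (directly, or every symbol in it is nullable)
Nullable: {A, B}


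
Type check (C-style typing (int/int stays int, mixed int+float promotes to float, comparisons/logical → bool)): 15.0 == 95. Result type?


Operand types: float == int
Rule: comparison yields bool
Result type: bool


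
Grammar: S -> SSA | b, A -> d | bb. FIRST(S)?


Per alternative of S: FIRST(SSA) = {b}; FIRST(b) = {b}
FIRST(S) = {b}


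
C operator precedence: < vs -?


'-' is additive (level 9); '<' is relational (level 7)
Higher level binds tighter
'-' has higher precedence than '<'


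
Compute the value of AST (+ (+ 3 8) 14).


Evaluate inner: (+ 3 8) = 11
Evaluate root: (+ 11 14) = 25
Result: 25


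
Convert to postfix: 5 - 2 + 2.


Left to right (same or higher precedence on left)
Postfix: 5 2 - 2 +


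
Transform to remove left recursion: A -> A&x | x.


Left-recursive alternatives: A&x; non-recursive: x
Introduce A': A -> xA', A' -> &xA' | ε


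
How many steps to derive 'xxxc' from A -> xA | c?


Derivation: A => xA => xxA => xxxA => xxxc
Steps: 4


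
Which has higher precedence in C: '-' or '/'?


'/' is multiplicative (level 10); '-' is additive (level 9)
Higher level binds tighter
'/' has higher precedence than '-'


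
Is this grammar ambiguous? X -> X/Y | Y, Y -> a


precedence layered via separate nonterminal Y: deterministic
Unambiguous


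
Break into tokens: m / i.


Scan left to right, longest-match per lexeme
Tokens: ID(m), OP(/), ID(i)


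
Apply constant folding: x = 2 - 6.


2 - 6 = -4 at compile time
Optimized: x = -4


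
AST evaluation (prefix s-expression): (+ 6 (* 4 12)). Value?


Evaluate inner: (* 4 12) = 48
Evaluate root: (+ 6 48) = 54
Result: 54


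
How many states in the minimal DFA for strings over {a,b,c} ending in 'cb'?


Track the longest suffix of input matching a prefix of 'cb': 3 classes (prefixes of length 0..2)
Minimal DFA: 3 states


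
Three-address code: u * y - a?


Break into single-operator statements:
t1 = u * y
t2 = t1 - a


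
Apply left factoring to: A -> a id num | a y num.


Common prefix: 'a'
Factored: A -> a A', A' -> id num | y num


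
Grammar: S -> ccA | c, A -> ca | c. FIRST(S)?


Per alternative of S: FIRST(ccA) = {c}; FIRST(c) = {c}
FIRST(S) = {c}


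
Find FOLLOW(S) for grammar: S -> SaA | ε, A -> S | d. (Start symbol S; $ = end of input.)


$ ∈ FOLLOW(S). For each A -> αBβ: add FIRST(β)\{ε} to FOLLOW(B); if β nullable, add FOLLOW(A).
FOLLOW(S) = {$, a}


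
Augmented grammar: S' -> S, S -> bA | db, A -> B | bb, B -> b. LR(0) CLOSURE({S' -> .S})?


Start: S' -> .S
For each item with dot before a nonterminal B, add B -> .γ for every B-production
Closure: [S' -> .S, S -> .bA, S -> .db]


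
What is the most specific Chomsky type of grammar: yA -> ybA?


LHS has context (more than one symbol) and |LHS| ≤ |RHS|
Classification: Type 1 (Context-Sensitive)


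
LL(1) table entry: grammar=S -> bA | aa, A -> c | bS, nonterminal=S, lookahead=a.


For [S, a]: 'a' ∈ FIRST(aa)
Entry: S -> aa


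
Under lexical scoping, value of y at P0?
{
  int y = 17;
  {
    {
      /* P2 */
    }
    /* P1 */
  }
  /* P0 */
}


y declared in the same block as P0
y = 17


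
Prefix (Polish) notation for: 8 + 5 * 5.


'*' binds tighter: tree is (+ 8 (* 5 5))
Prefix: + 8 * 5 5


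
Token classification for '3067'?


Pattern: digits only
Type: INTEGER_LITERAL


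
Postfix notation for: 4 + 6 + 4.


Left to right (same or higher precedence on left)
Postfix: 4 6 + 4 +


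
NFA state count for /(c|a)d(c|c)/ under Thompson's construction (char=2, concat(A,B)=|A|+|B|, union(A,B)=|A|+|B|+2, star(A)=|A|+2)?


Syntax tree has 5 char leaf(s), 2 union(s), 0 star(s)
chars contribute 5×2 = 10; each union adds +2; each star adds +2
Total: 10 + 4 + 0 = 14 states


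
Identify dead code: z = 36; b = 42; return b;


z is assigned but never read
Dead: 'z = 36'


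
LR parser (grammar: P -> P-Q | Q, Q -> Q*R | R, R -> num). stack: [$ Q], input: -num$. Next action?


lookahead ∉ {*} so Q won't extend; reduce P -> Q
Action: reduce (P -> Q)


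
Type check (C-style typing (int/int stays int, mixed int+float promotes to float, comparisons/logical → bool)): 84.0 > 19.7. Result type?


Operand types: float > float
Rule: comparison yields bool
Result type: bool


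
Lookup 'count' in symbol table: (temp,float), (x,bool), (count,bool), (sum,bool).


Lookup 'count' → type bool


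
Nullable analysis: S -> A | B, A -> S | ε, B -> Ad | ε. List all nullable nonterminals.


A nonterminal is nullable iff some alternative derives ε (directly, or every symbol in it is nullable)
Nullable: {A, B, S}


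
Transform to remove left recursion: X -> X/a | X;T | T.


Left-recursive alternatives: X/a, X;T; non-recursive: T
Introduce X': X -> TX', X' -> /aX' | ;TX' | ε


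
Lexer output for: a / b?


Scan left to right, longest-match per lexeme
Tokens: ID(a), OP(/), ID(b)


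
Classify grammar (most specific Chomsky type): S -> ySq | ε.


Single nonterminal LHS, but y^n q^n is not regular
Classification: Type 2 (Context-Free)


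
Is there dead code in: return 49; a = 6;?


statement follows a return and is unreachable
Dead: 'a = 6'


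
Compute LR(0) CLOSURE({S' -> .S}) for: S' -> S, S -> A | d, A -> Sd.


Start: S' -> .S
For each item with dot before a nonterminal B, add B -> .γ for every B-production
Closure: [S' -> .S, S -> .A, S -> .d, A -> .Sd]


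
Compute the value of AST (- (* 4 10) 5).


Evaluate inner: (* 4 10) = 40
Evaluate root: (- 40 5) = 35
Result: 35


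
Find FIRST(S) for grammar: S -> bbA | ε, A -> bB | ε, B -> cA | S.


Per alternative of S: FIRST(bbA) = {b}; FIRST(ε) = {ε}
FIRST(S) = {b, ε}


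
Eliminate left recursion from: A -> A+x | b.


Left-recursive alternatives: A+x; non-recursive: b
Introduce A': A -> bA', A' -> +xA' | ε


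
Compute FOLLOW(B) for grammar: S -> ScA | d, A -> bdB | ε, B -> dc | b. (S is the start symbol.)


$ ∈ FOLLOW(S). For each A -> αBβ: add FIRST(β)\{ε} to FOLLOW(B); if β nullable, add FOLLOW(A).
FOLLOW(B) = {$, c}


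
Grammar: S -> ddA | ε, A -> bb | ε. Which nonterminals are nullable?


A nonterminal is nullable iff some alternative derives ε (directly, or every symbol in it is nullable)
Nullable: {A, S}


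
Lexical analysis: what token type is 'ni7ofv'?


Pattern: letter/underscore followed by alphanumerics, not a keyword
Type: IDENTIFIER


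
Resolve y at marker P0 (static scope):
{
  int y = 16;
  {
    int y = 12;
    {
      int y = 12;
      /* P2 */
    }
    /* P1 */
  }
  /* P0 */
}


y declared in the same block as P0
y = 16


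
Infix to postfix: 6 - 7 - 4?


Left to right (same or higher precedence on left)
Postfix: 6 7 - 4 -


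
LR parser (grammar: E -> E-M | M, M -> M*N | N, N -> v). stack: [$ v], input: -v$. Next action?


'v' on top is the handle for N -> v
Action: reduce (N -> v)


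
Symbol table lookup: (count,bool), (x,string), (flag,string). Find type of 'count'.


Lookup 'count' → type bool


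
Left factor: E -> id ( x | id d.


Common prefix: 'id'
Factored: E -> id E', E' -> ( x | d


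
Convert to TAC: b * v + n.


Break into single-operator statements:
t1 = b * v
t2 = t1 + n


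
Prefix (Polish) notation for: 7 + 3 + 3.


left-to-right (same/higher precedence on left): tree is (+ (+ 7 3) 3)
Prefix: + + 7 3 3


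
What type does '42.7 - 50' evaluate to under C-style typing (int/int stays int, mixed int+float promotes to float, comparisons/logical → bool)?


Operand types: float - int
Rule: mixed int/float promotes to float; int/int stays int
Result type: float


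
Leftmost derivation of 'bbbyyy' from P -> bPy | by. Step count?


Derivation: P => bPy => bbPyy => bbbyyy
Steps: 3


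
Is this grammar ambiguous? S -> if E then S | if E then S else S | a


dangling else: 'if E then if E then a else a' parses two ways
Ambiguous


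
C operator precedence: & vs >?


'>' is relational (level 7); '&' is bitwise AND (level 5)
Higher level binds tighter
'>' has higher precedence than '&'


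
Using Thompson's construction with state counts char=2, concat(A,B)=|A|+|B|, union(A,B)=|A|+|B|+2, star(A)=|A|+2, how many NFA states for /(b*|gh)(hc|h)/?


Syntax tree has 6 char leaf(s), 2 union(s), 1 star(s)
chars contribute 6×2 = 12; each union adds +2; each star adds +2
Total: 12 + 4 + 2 = 18 states


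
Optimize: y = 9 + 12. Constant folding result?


9 + 12 = 21 at compile time
Optimized: y = 21


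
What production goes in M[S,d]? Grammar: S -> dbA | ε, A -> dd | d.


For [S, d]: 'd' ∈ FIRST(dbA)
Entry: S -> dbA


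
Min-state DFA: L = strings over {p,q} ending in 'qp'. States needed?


Track the longest suffix of input matching a prefix of 'qp': 3 classes (prefixes of length 0..2)
Minimal DFA: 3 states


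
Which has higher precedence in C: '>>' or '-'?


'-' is additive (level 9); '>>' is shift (level 8)
Higher level binds tighter
'-' has higher precedence than '>>'


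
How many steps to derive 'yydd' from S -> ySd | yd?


Derivation: S => ySd => yydd
Steps: 2


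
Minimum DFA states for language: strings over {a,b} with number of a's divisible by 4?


Track (count of a) mod 4: states 0..3, accept at 0
Minimal DFA: 4 states


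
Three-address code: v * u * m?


Break into single-operator statements:
t1 = v * u
t2 = t1 * m


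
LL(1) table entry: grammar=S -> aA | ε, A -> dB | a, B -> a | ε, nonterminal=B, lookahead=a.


For [B, a]: 'a' ∈ FIRST(a)
Entry: B -> a


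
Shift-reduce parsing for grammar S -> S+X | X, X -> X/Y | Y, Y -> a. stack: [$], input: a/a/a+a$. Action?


no handle on stack; shift 'a'
Action: shift


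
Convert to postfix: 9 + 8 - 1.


Left to right (same or higher precedence on left)
Postfix: 9 8 + 1 -


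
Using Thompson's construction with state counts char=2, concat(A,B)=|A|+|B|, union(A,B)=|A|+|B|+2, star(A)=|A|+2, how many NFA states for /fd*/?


Syntax tree has 2 char leaf(s), 0 union(s), 1 star(s)
chars contribute 2×2 = 4; each union adds +2; each star adds +2
Total: 4 + 0 + 2 = 6 states


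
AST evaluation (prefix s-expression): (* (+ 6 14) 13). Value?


Evaluate inner: (+ 6 14) = 20
Evaluate root: (* 20 13) = 260
Result: 260


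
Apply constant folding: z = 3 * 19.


3 * 19 = 57 at compile time
Optimized: z = 57


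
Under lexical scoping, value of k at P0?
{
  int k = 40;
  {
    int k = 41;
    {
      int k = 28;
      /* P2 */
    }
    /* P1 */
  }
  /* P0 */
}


k declared in the same block as P0
k = 40


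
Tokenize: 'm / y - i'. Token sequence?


Scan left to right, longest-match per lexeme
Tokens: ID(m), OP(/), ID(y), OP(-), ID(i)


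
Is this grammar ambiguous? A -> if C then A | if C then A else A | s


dangling else: 'if C then if C then s else s' parses two ways
Ambiguous


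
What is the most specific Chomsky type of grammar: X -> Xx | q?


Left-linear: every RHS is a terminal or one nonterminal followed by a terminal
Classification: Type 3 (Regular)


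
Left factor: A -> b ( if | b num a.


Common prefix: 'b'
Factored: A -> b A', A' -> ( if | num a


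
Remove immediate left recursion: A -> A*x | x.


Left-recursive alternatives: A*x; non-recursive: x
Introduce A': A -> xA', A' -> *xA' | ε


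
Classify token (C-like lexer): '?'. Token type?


Pattern: operator symbol
Type: OPERATOR


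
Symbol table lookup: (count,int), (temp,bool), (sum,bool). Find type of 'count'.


Lookup 'count' → type int


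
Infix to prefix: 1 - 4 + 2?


left-to-right (same/higher precedence on left): tree is (+ (- 1 4) 2)
Prefix: + - 1 4 2


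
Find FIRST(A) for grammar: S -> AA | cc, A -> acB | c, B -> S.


Per alternative of A: FIRST(acB) = {a}; FIRST(c) = {c}
FIRST(A) = {a, c}


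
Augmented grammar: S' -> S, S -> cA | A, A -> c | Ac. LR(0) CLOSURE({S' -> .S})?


Start: S' -> .S
For each item with dot before a nonterminal B, add B -> .γ for every B-production
Closure: [S' -> .S, S -> .cA, S -> .A, A -> .c, A -> .Ac]


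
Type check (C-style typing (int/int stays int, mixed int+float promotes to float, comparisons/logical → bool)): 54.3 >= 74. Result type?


Operand types: float >= int
Rule: comparison yields bool
Result type: bool


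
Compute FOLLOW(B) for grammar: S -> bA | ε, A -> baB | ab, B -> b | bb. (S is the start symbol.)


$ ∈ FOLLOW(S). For each A -> αBβ: add FIRST(β)\{ε} to FOLLOW(B); if β nullable, add FOLLOW(A).
FOLLOW(B) = {$}


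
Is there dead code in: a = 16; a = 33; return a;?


first assignment to a is overwritten before any read
Dead: 'a = 16'


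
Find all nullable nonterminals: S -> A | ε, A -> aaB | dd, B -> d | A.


A nonterminal is nullable iff some alternative derives ε (directly, or every symbol in it is nullable)
Nullable: {S}


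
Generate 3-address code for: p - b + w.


Break into single-operator statements:
t1 = p - b
t2 = t1 + w


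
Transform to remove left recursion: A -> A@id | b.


Left-recursive alternatives: A@id; non-recursive: b
Introduce A': A -> bA', A' -> @idA' | ε


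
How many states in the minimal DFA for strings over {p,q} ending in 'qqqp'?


Track the longest suffix of input matching a prefix of 'qqqp': 5 classes (prefixes of length 0..4)
Minimal DFA: 5 states


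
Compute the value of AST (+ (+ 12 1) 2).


Evaluate inner: (+ 12 1) = 13
Evaluate root: (+ 13 2) = 15
Result: 15


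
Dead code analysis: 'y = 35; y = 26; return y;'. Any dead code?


first assignment to y is overwritten before any read
Dead: 'y = 35'


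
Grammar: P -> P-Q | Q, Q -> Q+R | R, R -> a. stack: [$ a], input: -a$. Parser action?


'a' on top is the handle for R -> a
Action: reduce (R -> a)


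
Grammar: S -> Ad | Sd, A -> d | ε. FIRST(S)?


Per alternative of S: FIRST(Ad) = {d}; FIRST(Sd) = {d}
FIRST(S) = {d}


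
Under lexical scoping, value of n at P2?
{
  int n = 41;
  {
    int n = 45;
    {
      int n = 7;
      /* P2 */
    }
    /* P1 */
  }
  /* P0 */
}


n declared in the same block as P2
n = 7


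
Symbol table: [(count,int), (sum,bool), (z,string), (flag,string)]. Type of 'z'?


Lookup 'z' → type string


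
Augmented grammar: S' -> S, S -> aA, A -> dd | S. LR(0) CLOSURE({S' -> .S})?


Start: S' -> .S
For each item with dot before a nonterminal B, add B -> .γ for every B-production
Closure: [S' -> .S, S -> .aA]


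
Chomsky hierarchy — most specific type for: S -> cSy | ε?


Single nonterminal LHS, but c^n y^n is not regular
Classification: Type 2 (Context-Free)


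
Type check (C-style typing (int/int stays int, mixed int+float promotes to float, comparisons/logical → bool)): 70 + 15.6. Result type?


Operand types: int + float
Rule: mixed int/float promotes to float; int/int stays int
Result type: float


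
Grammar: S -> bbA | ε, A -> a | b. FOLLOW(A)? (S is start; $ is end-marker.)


$ ∈ FOLLOW(S). For each A -> αBβ: add FIRST(β)\{ε} to FOLLOW(B); if β nullable, add FOLLOW(A).
FOLLOW(A) = {$}


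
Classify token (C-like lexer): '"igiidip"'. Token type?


Pattern: double-quoted sequence
Type: STRING_LITERAL


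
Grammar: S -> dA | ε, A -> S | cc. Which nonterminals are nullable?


A nonterminal is nullable iff some alternative derives ε (directly, or every symbol in it is nullable)
Nullable: {A, S}


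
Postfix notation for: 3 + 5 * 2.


* has higher precedence, evaluate 5*2 first
Postfix: 3 5 2 * +


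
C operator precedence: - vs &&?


'-' is additive (level 9); '&&' is logical AND (level 2)
Higher level binds tighter
'-' has higher precedence than '&&'


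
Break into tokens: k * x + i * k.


Scan left to right, longest-match per lexeme
Tokens: ID(k), OP(*), ID(x), OP(+), ID(i), OP(*), ID(k)


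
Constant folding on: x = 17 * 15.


17 * 15 = 255 at compile time
Optimized: x = 255


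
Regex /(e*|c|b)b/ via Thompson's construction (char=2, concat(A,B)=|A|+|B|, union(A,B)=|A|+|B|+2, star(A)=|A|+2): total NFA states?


Syntax tree has 4 char leaf(s), 2 union(s), 1 star(s)
chars contribute 4×2 = 8; each union adds +2; each star adds +2
Total: 8 + 4 + 2 = 14 states


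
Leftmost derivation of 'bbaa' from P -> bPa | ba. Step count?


Derivation: P => bPa => bbaa
Steps: 2


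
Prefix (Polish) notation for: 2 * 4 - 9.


left-to-right (same/higher precedence on left): tree is (- (* 2 4) 9)
Prefix: - * 2 4 9


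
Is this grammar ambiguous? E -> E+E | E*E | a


'a+a*a' has two parse trees (no precedence encoded between + and *)
Ambiguous


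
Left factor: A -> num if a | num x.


Common prefix: 'num'
Factored: A -> num A', A' -> if a | x


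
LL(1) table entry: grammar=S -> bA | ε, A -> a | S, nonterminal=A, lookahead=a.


For [A, a]: 'a' ∈ FIRST(a)
Entry: A -> a


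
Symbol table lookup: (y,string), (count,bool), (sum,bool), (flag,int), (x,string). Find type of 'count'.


Lookup 'count' → type bool


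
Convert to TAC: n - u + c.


Break into single-operator statements:
t1 = n - u
t2 = t1 + c


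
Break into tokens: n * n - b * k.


Scan left to right, longest-match per lexeme
Tokens: ID(n), OP(*), ID(n), OP(-), ID(b), OP(*), ID(k)


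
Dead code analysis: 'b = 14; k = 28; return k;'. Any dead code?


b is assigned but never read
Dead: 'b = 14'


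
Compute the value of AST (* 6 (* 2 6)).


Evaluate inner: (* 2 6) = 12
Evaluate root: (* 6 12) = 72
Result: 72


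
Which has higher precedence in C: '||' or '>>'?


'>>' is shift (level 8); '||' is logical OR (level 1)
Higher level binds tighter
'>>' has higher precedence than '||'


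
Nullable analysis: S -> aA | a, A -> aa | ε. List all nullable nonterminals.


A nonterminal is nullable iff some alternative derives ε (directly, or every symbol in it is nullable)
Nullable: {A}


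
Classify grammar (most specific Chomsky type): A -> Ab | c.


Left-linear: every RHS is a terminal or one nonterminal followed by a terminal
Classification: Type 3 (Regular)


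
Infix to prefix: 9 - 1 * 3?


'*' binds tighter: tree is (- 9 (* 1 3))
Prefix: - 9 * 1 3


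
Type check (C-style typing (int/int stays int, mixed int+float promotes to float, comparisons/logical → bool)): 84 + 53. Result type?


Operand types: int + int
Rule: mixed int/float promotes to float; int/int stays int
Result type: int


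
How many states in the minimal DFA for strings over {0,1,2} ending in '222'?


Track the longest suffix of input matching a prefix of '222': 4 classes (prefixes of length 0..3)
Minimal DFA: 4 states


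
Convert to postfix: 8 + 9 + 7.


Left to right (same or higher precedence on left)
Postfix: 8 9 + 7 +


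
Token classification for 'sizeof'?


Pattern: reserved word
Type: KEYWORD


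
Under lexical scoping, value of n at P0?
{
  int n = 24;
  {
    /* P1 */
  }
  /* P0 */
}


n declared in the same block as P0
n = 24


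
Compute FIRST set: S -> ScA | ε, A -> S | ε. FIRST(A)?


Per alternative of A: FIRST(S) = {c, ε}; FIRST(ε) = {ε}
FIRST(A) = {c, ε}


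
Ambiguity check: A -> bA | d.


right-linear, alternatives start with distinct terminals 'b' vs 'd': unique leftmost derivation
Unambiguous


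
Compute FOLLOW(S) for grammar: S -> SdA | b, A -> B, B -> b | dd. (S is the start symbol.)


$ ∈ FOLLOW(S). For each A -> αBβ: add FIRST(β)\{ε} to FOLLOW(B); if β nullable, add FOLLOW(A).
FOLLOW(S) = {$, d}


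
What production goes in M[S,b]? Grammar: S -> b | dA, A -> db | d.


For [S, b]: 'b' ∈ FIRST(b)
Entry: S -> b


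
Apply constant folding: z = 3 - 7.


3 - 7 = -4 at compile time
Optimized: z = -4


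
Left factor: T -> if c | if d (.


Common prefix: 'if'
Factored: T -> if T', T' -> c | d (


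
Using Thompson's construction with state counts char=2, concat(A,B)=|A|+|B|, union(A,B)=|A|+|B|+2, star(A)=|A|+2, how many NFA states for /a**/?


Syntax tree has 1 char leaf(s), 0 union(s), 2 star(s)
chars contribute 1×2 = 2; each union adds +2; each star adds +2
Total: 2 + 0 + 4 = 6 states


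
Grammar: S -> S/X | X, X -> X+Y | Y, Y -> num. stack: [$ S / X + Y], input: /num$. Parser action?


handle 'X+Y' on top
Action: reduce (X -> X+Y)


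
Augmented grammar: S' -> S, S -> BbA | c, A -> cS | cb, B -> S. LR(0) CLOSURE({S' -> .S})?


Start: S' -> .S
For each item with dot before a nonterminal B, add B -> .γ for every B-production
Closure: [S' -> .S, S -> .BbA, S -> .c, B -> .S]
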